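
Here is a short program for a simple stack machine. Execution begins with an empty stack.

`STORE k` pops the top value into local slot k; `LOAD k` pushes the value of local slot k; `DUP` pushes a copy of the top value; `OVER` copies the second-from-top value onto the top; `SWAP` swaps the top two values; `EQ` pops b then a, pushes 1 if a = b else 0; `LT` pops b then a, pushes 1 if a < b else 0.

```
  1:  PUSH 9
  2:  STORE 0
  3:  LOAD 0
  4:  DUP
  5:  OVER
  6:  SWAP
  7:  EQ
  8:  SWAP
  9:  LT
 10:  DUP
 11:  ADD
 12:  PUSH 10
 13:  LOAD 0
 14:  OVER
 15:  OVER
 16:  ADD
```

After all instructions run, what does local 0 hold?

PUSH 9  → 9
STORE 0 → (empty)
LOAD 0  → 9
DUP     → 9 9
OVER    → 9 9 9
SWAP    → 9 9 9
EQ      → 9 1
SWAP    → 1 9
LT      → 1
DUP     → 1 1
ADD     → 2
PUSH 10 → 2 10
LOAD 0  → 2 10 9
OVER    → 2 10 9 10
OVER    → 2 10 9 10 9
ADD     → 2 10 9 19

9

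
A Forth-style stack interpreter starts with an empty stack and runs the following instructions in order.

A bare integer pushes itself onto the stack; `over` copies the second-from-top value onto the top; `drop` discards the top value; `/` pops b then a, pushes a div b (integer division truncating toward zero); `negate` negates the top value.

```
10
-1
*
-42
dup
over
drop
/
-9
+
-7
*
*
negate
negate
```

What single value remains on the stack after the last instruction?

10     : [10]
-1     : [10, -1]
*      : [-10]
-42    : [-10, -42]
dup    : [-10, -42, -42]
over   : [-10, -42, -42, -42]
drop   : [-10, -42, -42]
/      : [-10, 1]
-9     : [-10, 1, -9]
+      : [-10, -8]
-7     : [-10, -8, -7]
*      : [-10, 56]
*      : [-560]
negate : [560]
negate : [-560]

-560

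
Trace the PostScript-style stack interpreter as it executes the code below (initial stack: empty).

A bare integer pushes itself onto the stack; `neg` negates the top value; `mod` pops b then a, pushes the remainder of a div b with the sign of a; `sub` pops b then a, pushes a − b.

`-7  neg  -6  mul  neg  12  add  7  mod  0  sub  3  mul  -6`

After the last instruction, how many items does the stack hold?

-7  -> -7
neg -> 7
-6  -> 7 -6
mul -> -42
neg -> 42
12  -> 42 12
add -> 54
7   -> 54 7
mod -> 5
0   -> 5 0
sub -> 5
3   -> 5 3
mul -> 15
-6  -> 15 -6

2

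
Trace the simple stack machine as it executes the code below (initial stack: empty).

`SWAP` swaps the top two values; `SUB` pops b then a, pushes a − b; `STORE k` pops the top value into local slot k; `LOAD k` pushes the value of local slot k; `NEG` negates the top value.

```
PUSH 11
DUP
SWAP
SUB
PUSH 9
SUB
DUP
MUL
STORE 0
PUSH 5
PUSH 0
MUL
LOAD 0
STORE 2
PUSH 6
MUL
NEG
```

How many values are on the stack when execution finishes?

1

PUSH 11 : [11]
DUP     : [11, 11]
SWAP    : [11, 11]
SUB     : [0]
PUSH 9  : [0, 9]
SUB     : [-9]
DUP     : [-9, -9]
MUL     : [81]
STORE 0 : []
PUSH 5  : [5]
PUSH 0  : [5, 0]
MUL     : [0]
LOAD 0  : [0, 81]
STORE 2 : [0]
PUSH 6  : [0, 6]
MUL     : [0]
NEG     : [0]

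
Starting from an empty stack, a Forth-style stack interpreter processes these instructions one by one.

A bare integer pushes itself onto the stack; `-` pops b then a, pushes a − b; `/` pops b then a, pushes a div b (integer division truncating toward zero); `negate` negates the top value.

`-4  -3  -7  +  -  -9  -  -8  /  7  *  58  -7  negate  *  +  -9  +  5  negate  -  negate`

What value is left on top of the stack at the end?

-4     : [-4]
-3     : [-4, -3]
-7     : [-4, -3, -7]
+      : [-4, -10]
-      : [6]
-9     : [6, -9]
-      : [15]
-8     : [15, -8]
/      : [-1]
7      : [-1, 7]
*      : [-7]
58     : [-7, 58]
-7     : [-7, 58, -7]
negate : [-7, 58, 7]
*      : [-7, 406]
+      : [399]
-9     : [399, -9]
+      : [390]
5      : [390, 5]
negate : [390, -5]
-      : [395]
negate : [-395]

-395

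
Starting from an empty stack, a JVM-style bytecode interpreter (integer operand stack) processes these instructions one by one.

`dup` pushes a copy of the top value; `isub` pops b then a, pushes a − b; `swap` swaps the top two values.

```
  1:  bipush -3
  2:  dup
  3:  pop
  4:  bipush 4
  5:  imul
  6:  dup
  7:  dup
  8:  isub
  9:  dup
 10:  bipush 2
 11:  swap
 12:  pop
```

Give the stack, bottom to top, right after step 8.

[-12, 0]

bipush -3  [-3]
dup        [-3, -3]
pop        [-3]
bipush 4   [-3, 4]
imul       [-12]
dup        [-12, -12]
dup        [-12, -12, -12]
isub       [-12, 0]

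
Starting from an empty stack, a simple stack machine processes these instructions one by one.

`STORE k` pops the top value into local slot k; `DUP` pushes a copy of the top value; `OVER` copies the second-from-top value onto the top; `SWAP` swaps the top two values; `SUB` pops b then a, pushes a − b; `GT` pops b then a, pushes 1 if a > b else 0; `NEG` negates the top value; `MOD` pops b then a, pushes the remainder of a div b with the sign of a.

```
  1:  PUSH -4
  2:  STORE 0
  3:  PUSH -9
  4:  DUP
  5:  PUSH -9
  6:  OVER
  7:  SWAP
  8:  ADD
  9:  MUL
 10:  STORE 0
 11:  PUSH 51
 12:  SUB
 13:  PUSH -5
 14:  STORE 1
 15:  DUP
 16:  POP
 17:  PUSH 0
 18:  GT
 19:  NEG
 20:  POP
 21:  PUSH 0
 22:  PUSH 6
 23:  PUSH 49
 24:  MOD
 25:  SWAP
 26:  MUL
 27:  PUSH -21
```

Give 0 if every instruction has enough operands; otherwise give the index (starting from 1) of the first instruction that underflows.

0

PUSH -4  -> -4
STORE 0  -> (empty)
PUSH -9  -> -9
DUP      -> -9 -9
PUSH -9  -> -9 -9 -9
OVER     -> -9 -9 -9 -9
SWAP     -> -9 -9 -9 -9
ADD      -> -9 -9 -18
MUL      -> -9 162
STORE 0  -> -9
PUSH 51  -> -9 51
SUB      -> -60
PUSH -5  -> -60 -5
STORE 1  -> -60
DUP      -> -60 -60
POP      -> -60
PUSH 0   -> -60 0
GT       -> 0
NEG      -> 0
POP      -> (empty)
PUSH 0   -> 0
PUSH 6   -> 0 6
PUSH 49  -> 0 6 49
MOD      -> 0 6
SWAP     -> 6 0
MUL      -> 0
PUSH -21 -> 0 -21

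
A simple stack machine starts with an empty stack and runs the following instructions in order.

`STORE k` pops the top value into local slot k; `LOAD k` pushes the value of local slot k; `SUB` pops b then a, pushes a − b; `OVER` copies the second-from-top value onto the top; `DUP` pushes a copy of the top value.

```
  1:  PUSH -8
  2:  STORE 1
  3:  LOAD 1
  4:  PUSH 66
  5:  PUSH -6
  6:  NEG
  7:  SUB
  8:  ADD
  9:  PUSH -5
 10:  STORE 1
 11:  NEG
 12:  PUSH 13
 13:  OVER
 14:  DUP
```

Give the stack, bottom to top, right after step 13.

PUSH -8 → [-8]
STORE 1 → []
LOAD 1  → [-8]
PUSH 66 → [-8, 66]
PUSH -6 → [-8, 66, -6]
NEG     → [-8, 66, 6]
SUB     → [-8, 60]
ADD     → [52]
PUSH -5 → [52, -5]
STORE 1 → [52]
NEG     → [-52]
PUSH 13 → [-52, 13]
OVER    → [-52, 13, -52]

[-52, 13, -52]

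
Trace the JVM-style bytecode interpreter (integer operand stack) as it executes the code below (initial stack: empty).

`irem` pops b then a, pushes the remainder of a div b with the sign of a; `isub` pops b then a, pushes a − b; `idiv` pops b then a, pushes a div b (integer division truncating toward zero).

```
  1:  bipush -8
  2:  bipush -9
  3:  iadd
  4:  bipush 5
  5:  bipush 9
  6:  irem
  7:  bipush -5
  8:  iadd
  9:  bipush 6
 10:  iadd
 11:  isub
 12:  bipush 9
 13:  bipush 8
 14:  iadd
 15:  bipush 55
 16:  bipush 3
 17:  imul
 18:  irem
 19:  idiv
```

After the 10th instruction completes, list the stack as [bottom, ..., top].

bipush -8 : [-8]
bipush -9 : [-8, -9]
iadd      : [-17]
bipush 5  : [-17, 5]
bipush 9  : [-17, 5, 9]
irem      : [-17, 5]
bipush -5 : [-17, 5, -5]
iadd      : [-17, 0]
bipush 6  : [-17, 0, 6]
iadd      : [-17, 6]

[-17, 6]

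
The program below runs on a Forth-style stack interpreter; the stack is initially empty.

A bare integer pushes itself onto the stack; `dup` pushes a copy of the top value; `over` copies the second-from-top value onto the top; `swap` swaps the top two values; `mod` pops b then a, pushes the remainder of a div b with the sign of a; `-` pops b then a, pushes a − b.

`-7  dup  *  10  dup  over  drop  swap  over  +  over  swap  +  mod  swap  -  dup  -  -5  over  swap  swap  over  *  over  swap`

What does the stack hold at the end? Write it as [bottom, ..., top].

-7   → [-7]
dup  → [-7, -7]
*    → [49]
10   → [49, 10]
dup  → [49, 10, 10]
over → [49, 10, 10, 10]
drop → [49, 10, 10]
swap → [49, 10, 10]
over → [49, 10, 10, 10]
+    → [49, 10, 20]
over → [49, 10, 20, 10]
swap → [49, 10, 10, 20]
+    → [49, 10, 30]
mod  → [49, 10]
swap → [10, 49]
-    → [-39]
dup  → [-39, -39]
-    → [0]
-5   → [0, -5]
over → [0, -5, 0]
swap → [0, 0, -5]
swap → [0, -5, 0]
over → [0, -5, 0, -5]
*    → [0, -5, 0]
over → [0, -5, 0, -5]
swap → [0, -5, -5, 0]

[0, -5, -5, 0]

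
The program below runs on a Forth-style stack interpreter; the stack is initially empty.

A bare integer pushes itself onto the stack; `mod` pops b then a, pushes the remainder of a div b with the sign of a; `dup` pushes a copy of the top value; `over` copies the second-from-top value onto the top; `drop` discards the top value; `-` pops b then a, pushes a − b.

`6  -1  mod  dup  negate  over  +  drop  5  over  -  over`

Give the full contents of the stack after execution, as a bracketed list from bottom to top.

6      : [6]
-1     : [6, -1]
mod    : [0]
dup    : [0, 0]
negate : [0, 0]
over   : [0, 0, 0]
+      : [0, 0]
drop   : [0]
5      : [0, 5]
over   : [0, 5, 0]
-      : [0, 5]
over   : [0, 5, 0]

[0, 5, 0]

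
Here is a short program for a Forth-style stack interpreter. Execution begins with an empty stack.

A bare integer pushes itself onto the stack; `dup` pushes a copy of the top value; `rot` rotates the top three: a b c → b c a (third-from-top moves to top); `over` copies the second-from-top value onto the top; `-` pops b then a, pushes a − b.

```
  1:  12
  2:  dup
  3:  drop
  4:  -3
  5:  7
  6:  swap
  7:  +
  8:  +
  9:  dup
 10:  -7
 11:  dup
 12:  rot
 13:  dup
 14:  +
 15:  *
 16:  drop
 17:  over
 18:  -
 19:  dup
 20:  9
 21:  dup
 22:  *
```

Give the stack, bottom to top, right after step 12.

12   -> 12
dup  -> 12 12
drop -> 12
-3   -> 12 -3
7    -> 12 -3 7
swap -> 12 7 -3
+    -> 12 4
+    -> 16
dup  -> 16 16
-7   -> 16 16 -7
dup  -> 16 16 -7 -7
rot  -> 16 -7 -7 16

[16, -7, -7, 16]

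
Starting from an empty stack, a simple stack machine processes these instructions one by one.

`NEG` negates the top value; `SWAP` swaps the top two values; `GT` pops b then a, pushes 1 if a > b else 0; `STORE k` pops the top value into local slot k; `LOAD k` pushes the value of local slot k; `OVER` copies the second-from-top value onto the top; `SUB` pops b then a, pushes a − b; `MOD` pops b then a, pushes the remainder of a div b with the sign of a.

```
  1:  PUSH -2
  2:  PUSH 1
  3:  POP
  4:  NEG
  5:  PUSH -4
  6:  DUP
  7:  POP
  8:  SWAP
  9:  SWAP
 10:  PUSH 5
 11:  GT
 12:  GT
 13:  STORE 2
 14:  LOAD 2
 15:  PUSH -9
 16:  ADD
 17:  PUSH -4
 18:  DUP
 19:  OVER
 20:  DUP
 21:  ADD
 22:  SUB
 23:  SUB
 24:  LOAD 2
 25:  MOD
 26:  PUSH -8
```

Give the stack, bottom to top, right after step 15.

[1, -9]

PUSH -2 → -2
PUSH 1  → -2 1
POP     → -2
NEG     → 2
PUSH -4 → 2 -4
DUP     → 2 -4 -4
POP     → 2 -4
SWAP    → -4 2
SWAP    → 2 -4
PUSH 5  → 2 -4 5
GT      → 2 0
GT      → 1
STORE 2 → (empty)
LOAD 2  → 1
PUSH -9 → 1 -9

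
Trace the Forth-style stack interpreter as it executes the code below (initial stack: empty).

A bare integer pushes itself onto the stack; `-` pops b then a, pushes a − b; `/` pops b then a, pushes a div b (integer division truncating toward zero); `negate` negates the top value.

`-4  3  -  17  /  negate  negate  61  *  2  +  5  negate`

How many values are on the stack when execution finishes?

-4     : [-4]
3      : [-4, 3]
-      : [-7]
17     : [-7, 17]
/      : [0]
negate : [0]
negate : [0]
61     : [0, 61]
*      : [0]
2      : [0, 2]
+      : [2]
5      : [2, 5]
negate : [2, -5]

2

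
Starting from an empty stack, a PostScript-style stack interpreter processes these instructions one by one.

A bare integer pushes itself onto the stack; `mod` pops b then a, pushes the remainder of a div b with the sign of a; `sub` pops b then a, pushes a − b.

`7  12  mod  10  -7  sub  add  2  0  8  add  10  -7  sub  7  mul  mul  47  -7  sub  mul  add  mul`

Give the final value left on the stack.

7   : [7]
12  : [7, 12]
mod : [7]
10  : [7, 10]
-7  : [7, 10, -7]
sub : [7, 17]
add : [24]
2   : [24, 2]
0   : [24, 2, 0]
8   : [24, 2, 0, 8]
add : [24, 2, 8]
10  : [24, 2, 8, 10]
-7  : [24, 2, 8, 10, -7]
sub : [24, 2, 8, 17]
7   : [24, 2, 8, 17, 7]
mul : [24, 2, 8, 119]
mul : [24, 2, 952]
47  : [24, 2, 952, 47]
-7  : [24, 2, 952, 47, -7]
sub : [24, 2, 952, 54]
mul : [24, 2, 51408]
add : [24, 51410]
mul : [1233840]

1233840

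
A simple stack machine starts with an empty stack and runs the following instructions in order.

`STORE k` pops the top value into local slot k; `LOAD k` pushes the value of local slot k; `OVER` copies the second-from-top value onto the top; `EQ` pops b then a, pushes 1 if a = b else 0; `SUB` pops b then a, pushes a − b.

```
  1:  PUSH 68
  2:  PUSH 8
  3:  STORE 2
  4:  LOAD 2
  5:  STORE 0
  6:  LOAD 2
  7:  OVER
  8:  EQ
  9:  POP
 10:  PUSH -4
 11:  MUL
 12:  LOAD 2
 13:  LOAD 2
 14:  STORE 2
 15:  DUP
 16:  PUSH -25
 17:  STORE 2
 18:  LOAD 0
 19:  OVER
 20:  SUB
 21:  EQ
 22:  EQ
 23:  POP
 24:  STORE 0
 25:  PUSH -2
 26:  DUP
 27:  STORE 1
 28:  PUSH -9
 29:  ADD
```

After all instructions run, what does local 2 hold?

PUSH 68  -> 68
PUSH 8   -> 68 8
STORE 2  -> 68
LOAD 2   -> 68 8
STORE 0  -> 68
LOAD 2   -> 68 8
OVER     -> 68 8 68
EQ       -> 68 0
POP      -> 68
PUSH -4  -> 68 -4
MUL      -> -272
LOAD 2   -> -272 8
LOAD 2   -> -272 8 8
STORE 2  -> -272 8
DUP      -> -272 8 8
PUSH -25 -> -272 8 8 -25
STORE 2  -> -272 8 8
LOAD 0   -> -272 8 8 8
OVER     -> -272 8 8 8 8
SUB      -> -272 8 8 0
EQ       -> -272 8 0
EQ       -> -272 0
POP      -> -272
STORE 0  -> (empty)
PUSH -2  -> -2
DUP      -> -2 -2
STORE 1  -> -2
PUSH -9  -> -2 -9
ADD      -> -11

-25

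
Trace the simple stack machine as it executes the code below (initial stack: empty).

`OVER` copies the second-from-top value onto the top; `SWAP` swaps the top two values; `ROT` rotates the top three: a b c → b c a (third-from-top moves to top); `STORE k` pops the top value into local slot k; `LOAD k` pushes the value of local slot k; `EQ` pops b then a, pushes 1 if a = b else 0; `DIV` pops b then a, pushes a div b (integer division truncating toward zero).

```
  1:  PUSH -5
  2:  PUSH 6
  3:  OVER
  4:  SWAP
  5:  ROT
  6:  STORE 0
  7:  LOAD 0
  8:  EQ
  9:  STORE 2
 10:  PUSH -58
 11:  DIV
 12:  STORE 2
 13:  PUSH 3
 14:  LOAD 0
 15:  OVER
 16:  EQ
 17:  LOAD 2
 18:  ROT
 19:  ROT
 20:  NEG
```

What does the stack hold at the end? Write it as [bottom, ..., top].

PUSH -5  -> -5
PUSH 6   -> -5 6
OVER     -> -5 6 -5
SWAP     -> -5 -5 6
ROT      -> -5 6 -5
STORE 0  -> -5 6
LOAD 0   -> -5 6 -5
EQ       -> -5 0
STORE 2  -> -5
PUSH -58 -> -5 -58
DIV      -> 0
STORE 2  -> (empty)
PUSH 3   -> 3
LOAD 0   -> 3 -5
OVER     -> 3 -5 3
EQ       -> 3 0
LOAD 2   -> 3 0 0
ROT      -> 0 0 3
ROT      -> 0 3 0
NEG      -> 0 3 0

[0, 3, 0]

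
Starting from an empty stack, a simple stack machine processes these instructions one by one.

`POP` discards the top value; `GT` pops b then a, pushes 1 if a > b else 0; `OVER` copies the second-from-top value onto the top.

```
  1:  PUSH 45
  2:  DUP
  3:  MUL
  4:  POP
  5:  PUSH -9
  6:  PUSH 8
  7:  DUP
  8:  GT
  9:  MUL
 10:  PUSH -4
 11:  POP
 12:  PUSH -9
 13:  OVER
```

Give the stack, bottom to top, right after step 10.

PUSH 45  [45]
DUP      [45, 45]
MUL      [2025]
POP      []
PUSH -9  [-9]
PUSH 8   [-9, 8]
DUP      [-9, 8, 8]
GT       [-9, 0]
MUL      [0]
PUSH -4  [0, -4]

[0, -4]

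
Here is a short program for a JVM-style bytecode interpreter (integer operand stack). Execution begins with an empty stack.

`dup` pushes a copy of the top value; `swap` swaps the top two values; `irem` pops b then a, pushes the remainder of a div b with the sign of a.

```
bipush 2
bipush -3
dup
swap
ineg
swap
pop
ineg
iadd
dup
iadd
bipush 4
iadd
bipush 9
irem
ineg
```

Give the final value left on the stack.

bipush 2   [2]
bipush -3  [2, -3]
dup        [2, -3, -3]
swap       [2, -3, -3]
ineg       [2, -3, 3]
swap       [2, 3, -3]
pop        [2, 3]
ineg       [2, -3]
iadd       [-1]
dup        [-1, -1]
iadd       [-2]
bipush 4   [-2, 4]
iadd       [2]
bipush 9   [2, 9]
irem       [2]
ineg       [-2]

-2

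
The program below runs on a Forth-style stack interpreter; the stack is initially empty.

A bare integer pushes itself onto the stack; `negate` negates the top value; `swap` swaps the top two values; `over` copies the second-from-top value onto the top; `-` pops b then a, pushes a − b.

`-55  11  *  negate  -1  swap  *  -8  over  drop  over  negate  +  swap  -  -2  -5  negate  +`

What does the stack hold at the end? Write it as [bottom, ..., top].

-55    -> -55
11     -> -55 11
*      -> -605
negate -> 605
-1     -> 605 -1
swap   -> -1 605
*      -> -605
-8     -> -605 -8
over   -> -605 -8 -605
drop   -> -605 -8
over   -> -605 -8 -605
negate -> -605 -8 605
+      -> -605 597
swap   -> 597 -605
-      -> 1202
-2     -> 1202 -2
-5     -> 1202 -2 -5
negate -> 1202 -2 5
+      -> 1202 3

[1202, 3]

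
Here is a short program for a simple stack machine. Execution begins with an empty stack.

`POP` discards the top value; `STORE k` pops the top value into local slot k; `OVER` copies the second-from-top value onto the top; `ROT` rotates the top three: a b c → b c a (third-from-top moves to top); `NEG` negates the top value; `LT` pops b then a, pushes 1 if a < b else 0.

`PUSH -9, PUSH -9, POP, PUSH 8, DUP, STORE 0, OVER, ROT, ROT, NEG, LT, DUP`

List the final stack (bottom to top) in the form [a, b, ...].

PUSH -9 -> [-9]
PUSH -9 -> [-9, -9]
POP     -> [-9]
PUSH 8  -> [-9, 8]
DUP     -> [-9, 8, 8]
STORE 0 -> [-9, 8]
OVER    -> [-9, 8, -9]
ROT     -> [8, -9, -9]
ROT     -> [-9, -9, 8]
NEG     -> [-9, -9, -8]
LT      -> [-9, 1]
DUP     -> [-9, 1, 1]

[-9, 1, 1]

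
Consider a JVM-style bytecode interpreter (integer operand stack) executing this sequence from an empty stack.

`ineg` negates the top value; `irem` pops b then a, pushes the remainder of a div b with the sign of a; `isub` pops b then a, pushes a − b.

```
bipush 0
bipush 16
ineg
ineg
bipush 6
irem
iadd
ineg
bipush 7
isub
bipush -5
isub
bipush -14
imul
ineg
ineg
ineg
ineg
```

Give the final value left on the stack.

84

bipush 0   : [0]
bipush 16  : [0, 16]
ineg       : [0, -16]
ineg       : [0, 16]
bipush 6   : [0, 16, 6]
irem       : [0, 4]
iadd       : [4]
ineg       : [-4]
bipush 7   : [-4, 7]
isub       : [-11]
bipush -5  : [-11, -5]
isub       : [-6]
bipush -14 : [-6, -14]
imul       : [84]
ineg       : [-84]
ineg       : [84]
ineg       : [-84]
ineg       : [84]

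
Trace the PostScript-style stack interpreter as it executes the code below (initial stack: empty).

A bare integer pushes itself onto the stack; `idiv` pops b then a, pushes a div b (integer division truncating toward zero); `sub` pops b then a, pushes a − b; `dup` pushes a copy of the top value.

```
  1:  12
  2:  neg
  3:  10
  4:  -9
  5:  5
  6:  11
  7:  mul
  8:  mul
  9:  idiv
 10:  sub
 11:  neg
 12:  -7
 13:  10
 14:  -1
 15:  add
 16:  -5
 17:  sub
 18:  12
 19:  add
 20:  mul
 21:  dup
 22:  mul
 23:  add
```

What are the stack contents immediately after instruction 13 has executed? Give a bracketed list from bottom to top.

12   → [12]
neg  → [-12]
10   → [-12, 10]
-9   → [-12, 10, -9]
5    → [-12, 10, -9, 5]
11   → [-12, 10, -9, 5, 11]
mul  → [-12, 10, -9, 55]
mul  → [-12, 10, -495]
idiv → [-12, 0]
sub  → [-12]
neg  → [12]
-7   → [12, -7]
10   → [12, -7, 10]

[12, -7, 10]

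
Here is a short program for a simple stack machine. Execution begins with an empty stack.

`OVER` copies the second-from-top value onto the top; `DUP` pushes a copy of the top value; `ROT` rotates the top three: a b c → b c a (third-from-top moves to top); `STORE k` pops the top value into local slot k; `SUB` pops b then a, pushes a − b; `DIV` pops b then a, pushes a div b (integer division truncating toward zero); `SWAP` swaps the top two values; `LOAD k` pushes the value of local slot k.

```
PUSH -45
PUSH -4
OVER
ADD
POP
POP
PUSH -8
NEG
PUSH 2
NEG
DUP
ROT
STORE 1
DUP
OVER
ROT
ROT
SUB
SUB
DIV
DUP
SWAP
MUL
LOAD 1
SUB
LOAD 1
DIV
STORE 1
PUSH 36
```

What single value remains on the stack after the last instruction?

PUSH -45 -> [-45]
PUSH -4  -> [-45, -4]
OVER     -> [-45, -4, -45]
ADD      -> [-45, -49]
POP      -> [-45]
POP      -> []
PUSH -8  -> [-8]
NEG      -> [8]
PUSH 2   -> [8, 2]
NEG      -> [8, -2]
DUP      -> [8, -2, -2]
ROT      -> [-2, -2, 8]
STORE 1  -> [-2, -2]
DUP      -> [-2, -2, -2]
OVER     -> [-2, -2, -2, -2]
ROT      -> [-2, -2, -2, -2]
ROT      -> [-2, -2, -2, -2]
SUB      -> [-2, -2, 0]
SUB      -> [-2, -2]
DIV      -> [1]
DUP      -> [1, 1]
SWAP     -> [1, 1]
MUL      -> [1]
LOAD 1   -> [1, 8]
SUB      -> [-7]
LOAD 1   -> [-7, 8]
DIV      -> [0]
STORE 1  -> []
PUSH 36  -> [36]

36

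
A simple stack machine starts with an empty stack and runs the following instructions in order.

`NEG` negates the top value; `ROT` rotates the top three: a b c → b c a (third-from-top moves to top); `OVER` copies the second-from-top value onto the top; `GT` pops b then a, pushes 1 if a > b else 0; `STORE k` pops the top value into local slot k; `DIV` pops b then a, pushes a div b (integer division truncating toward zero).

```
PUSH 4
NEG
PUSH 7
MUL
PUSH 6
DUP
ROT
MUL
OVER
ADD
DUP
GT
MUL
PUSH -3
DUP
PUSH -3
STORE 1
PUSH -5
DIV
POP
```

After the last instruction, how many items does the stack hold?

2

PUSH 4  → 4
NEG     → -4
PUSH 7  → -4 7
MUL     → -28
PUSH 6  → -28 6
DUP     → -28 6 6
ROT     → 6 6 -28
MUL     → 6 -168
OVER    → 6 -168 6
ADD     → 6 -162
DUP     → 6 -162 -162
GT      → 6 0
MUL     → 0
PUSH -3 → 0 -3
DUP     → 0 -3 -3
PUSH -3 → 0 -3 -3 -3
STORE 1 → 0 -3 -3
PUSH -5 → 0 -3 -3 -5
DIV     → 0 -3 0
POP     → 0 -3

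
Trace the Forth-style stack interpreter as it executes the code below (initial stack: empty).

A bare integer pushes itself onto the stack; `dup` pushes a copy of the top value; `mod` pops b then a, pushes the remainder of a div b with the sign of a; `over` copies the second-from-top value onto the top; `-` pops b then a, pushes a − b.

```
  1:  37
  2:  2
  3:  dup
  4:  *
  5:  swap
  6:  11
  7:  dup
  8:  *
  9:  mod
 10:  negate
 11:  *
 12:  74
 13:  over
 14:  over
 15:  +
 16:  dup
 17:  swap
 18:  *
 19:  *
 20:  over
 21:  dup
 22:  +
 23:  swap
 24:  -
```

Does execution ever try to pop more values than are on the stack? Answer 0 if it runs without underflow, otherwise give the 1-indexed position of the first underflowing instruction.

37     -> 37
2      -> 37 2
dup    -> 37 2 2
*      -> 37 4
swap   -> 4 37
11     -> 4 37 11
dup    -> 4 37 11 11
*      -> 4 37 121
mod    -> 4 37
negate -> 4 -37
*      -> -148
74     -> -148 74
over   -> -148 74 -148
over   -> -148 74 -148 74
+      -> -148 74 -74
dup    -> -148 74 -74 -74
swap   -> -148 74 -74 -74
*      -> -148 74 5476
*      -> -148 405224
over   -> -148 405224 -148
dup    -> -148 405224 -148 -148
+      -> -148 405224 -296
swap   -> -148 -296 405224
-      -> -148 -405520

0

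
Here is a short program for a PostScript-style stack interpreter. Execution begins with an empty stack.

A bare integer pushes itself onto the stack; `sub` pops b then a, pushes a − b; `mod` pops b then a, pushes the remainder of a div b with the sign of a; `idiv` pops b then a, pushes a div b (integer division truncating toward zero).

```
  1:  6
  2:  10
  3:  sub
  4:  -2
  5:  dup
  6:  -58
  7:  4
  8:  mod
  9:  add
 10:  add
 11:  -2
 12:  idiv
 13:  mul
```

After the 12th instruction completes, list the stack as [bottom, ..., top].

6    -> [6]
10   -> [6, 10]
sub  -> [-4]
-2   -> [-4, -2]
dup  -> [-4, -2, -2]
-58  -> [-4, -2, -2, -58]
4    -> [-4, -2, -2, -58, 4]
mod  -> [-4, -2, -2, -2]
add  -> [-4, -2, -4]
add  -> [-4, -6]
-2   -> [-4, -6, -2]
idiv -> [-4, 3]

[-4, 3]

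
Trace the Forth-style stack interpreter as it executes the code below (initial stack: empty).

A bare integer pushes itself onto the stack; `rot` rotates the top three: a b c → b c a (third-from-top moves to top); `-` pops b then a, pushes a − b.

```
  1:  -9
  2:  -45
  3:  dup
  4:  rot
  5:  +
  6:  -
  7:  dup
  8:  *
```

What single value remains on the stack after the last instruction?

81

-9  → [-9]
-45 → [-9, -45]
dup → [-9, -45, -45]
rot → [-45, -45, -9]
+   → [-45, -54]
-   → [9]
dup → [9, 9]
*   → [81]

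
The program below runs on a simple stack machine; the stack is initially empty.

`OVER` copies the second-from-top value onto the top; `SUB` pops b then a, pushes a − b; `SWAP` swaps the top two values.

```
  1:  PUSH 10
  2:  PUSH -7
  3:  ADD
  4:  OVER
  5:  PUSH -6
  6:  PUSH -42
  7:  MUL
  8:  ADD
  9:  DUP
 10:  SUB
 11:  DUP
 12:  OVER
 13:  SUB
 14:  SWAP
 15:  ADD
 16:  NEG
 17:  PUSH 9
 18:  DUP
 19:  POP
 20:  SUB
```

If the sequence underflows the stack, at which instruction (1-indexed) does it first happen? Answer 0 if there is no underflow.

4

PUSH 10 : 10
PUSH -7 : 10 -7
ADD     : 3
OVER  — needs 2 operands, stack has 1 → underflow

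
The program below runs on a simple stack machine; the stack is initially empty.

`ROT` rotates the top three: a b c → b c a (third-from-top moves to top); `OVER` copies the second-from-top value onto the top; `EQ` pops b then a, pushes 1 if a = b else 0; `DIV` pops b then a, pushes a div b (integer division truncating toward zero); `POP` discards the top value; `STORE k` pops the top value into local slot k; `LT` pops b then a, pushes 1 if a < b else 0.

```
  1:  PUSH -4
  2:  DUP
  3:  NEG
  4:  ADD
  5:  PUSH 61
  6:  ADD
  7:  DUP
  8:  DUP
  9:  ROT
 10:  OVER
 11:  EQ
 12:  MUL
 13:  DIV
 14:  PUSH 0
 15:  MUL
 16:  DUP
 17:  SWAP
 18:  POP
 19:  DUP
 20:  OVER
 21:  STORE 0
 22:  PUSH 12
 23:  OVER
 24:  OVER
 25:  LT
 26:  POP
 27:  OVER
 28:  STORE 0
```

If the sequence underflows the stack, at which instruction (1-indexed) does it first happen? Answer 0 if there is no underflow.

0

PUSH -4 → -4
DUP     → -4 -4
NEG     → -4 4
ADD     → 0
PUSH 61 → 0 61
ADD     → 61
DUP     → 61 61
DUP     → 61 61 61
ROT     → 61 61 61
OVER    → 61 61 61 61
EQ      → 61 61 1
MUL     → 61 61
DIV     → 1
PUSH 0  → 1 0
MUL     → 0
DUP     → 0 0
SWAP    → 0 0
POP     → 0
DUP     → 0 0
OVER    → 0 0 0
STORE 0 → 0 0
PUSH 12 → 0 0 12
OVER    → 0 0 12 0
OVER    → 0 0 12 0 12
LT      → 0 0 12 1
POP     → 0 0 12
OVER    → 0 0 12 0
STORE 0 → 0 0 12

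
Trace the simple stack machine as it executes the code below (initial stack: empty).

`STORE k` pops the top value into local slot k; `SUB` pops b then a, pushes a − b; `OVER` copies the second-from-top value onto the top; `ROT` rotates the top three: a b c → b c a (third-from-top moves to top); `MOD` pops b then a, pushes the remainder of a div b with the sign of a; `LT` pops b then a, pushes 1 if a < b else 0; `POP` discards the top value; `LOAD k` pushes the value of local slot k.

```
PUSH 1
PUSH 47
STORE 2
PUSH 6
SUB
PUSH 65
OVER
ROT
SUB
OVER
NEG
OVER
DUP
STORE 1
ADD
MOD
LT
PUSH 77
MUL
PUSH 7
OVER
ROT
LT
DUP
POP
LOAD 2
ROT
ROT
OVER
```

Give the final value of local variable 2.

PUSH 1  → [1]
PUSH 47 → [1, 47]
STORE 2 → [1]
PUSH 6  → [1, 6]
SUB     → [-5]
PUSH 65 → [-5, 65]
OVER    → [-5, 65, -5]
ROT     → [65, -5, -5]
SUB     → [65, 0]
OVER    → [65, 0, 65]
NEG     → [65, 0, -65]
OVER    → [65, 0, -65, 0]
DUP     → [65, 0, -65, 0, 0]
STORE 1 → [65, 0, -65, 0]
ADD     → [65, 0, -65]
MOD     → [65, 0]
LT      → [0]
PUSH 77 → [0, 77]
MUL     → [0]
PUSH 7  → [0, 7]
OVER    → [0, 7, 0]
ROT     → [7, 0, 0]
LT      → [7, 0]
DUP     → [7, 0, 0]
POP     → [7, 0]
LOAD 2  → [7, 0, 47]
ROT     → [0, 47, 7]
ROT     → [47, 7, 0]
OVER    → [47, 7, 0, 7]

47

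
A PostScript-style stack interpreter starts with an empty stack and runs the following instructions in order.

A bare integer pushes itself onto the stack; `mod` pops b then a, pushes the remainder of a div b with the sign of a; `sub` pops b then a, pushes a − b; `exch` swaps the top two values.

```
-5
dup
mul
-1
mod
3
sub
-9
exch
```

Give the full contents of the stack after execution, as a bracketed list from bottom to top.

-5   → [-5]
dup  → [-5, -5]
mul  → [25]
-1   → [25, -1]
mod  → [0]
3    → [0, 3]
sub  → [-3]
-9   → [-3, -9]
exch → [-9, -3]

[-9, -3]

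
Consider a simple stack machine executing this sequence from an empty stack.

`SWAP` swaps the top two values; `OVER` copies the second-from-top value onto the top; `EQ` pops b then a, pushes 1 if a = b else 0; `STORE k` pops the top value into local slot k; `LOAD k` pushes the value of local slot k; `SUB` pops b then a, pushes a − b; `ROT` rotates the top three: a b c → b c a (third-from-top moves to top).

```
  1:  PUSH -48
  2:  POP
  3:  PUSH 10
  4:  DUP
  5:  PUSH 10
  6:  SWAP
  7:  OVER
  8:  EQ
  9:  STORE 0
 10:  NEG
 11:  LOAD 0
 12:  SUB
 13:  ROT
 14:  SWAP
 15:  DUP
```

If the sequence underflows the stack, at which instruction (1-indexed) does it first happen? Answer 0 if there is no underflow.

13

PUSH -48 : [-48]
POP      : []
PUSH 10  : [10]
DUP      : [10, 10]
PUSH 10  : [10, 10, 10]
SWAP     : [10, 10, 10]
OVER     : [10, 10, 10, 10]
EQ       : [10, 10, 1]
STORE 0  : [10, 10]
NEG      : [10, -10]
LOAD 0   : [10, -10, 1]
SUB      : [10, -11]
ROT  — needs 3 operands, stack has 2 → underflow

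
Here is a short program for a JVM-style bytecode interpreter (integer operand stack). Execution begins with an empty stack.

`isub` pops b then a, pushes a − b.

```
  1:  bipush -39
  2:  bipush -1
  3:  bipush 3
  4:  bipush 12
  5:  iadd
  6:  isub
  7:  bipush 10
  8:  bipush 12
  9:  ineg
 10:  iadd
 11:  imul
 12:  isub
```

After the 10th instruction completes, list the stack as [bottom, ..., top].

bipush -39 → -39
bipush -1  → -39 -1
bipush 3   → -39 -1 3
bipush 12  → -39 -1 3 12
iadd       → -39 -1 15
isub       → -39 -16
bipush 10  → -39 -16 10
bipush 12  → -39 -16 10 12
ineg       → -39 -16 10 -12
iadd       → -39 -16 -2

[-39, -16, -2]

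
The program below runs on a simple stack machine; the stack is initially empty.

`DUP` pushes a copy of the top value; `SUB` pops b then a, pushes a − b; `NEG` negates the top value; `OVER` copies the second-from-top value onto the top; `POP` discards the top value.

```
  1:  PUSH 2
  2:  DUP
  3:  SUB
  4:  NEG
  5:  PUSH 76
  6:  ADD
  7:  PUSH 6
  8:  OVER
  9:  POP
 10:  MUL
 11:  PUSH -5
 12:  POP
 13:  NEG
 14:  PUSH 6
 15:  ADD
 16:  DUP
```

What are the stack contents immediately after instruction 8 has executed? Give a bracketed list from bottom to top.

PUSH 2  → 2
DUP     → 2 2
SUB     → 0
NEG     → 0
PUSH 76 → 0 76
ADD     → 76
PUSH 6  → 76 6
OVER    → 76 6 76

[76, 6, 76]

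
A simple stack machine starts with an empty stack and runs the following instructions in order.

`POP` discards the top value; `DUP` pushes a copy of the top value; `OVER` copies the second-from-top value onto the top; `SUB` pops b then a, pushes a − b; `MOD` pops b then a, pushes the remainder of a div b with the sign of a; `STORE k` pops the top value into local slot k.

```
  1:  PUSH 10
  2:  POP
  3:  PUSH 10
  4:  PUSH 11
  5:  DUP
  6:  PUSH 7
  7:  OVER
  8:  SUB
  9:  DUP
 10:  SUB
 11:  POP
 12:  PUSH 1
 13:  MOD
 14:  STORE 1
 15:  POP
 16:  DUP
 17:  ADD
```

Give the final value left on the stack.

PUSH 10 → 10
POP     → (empty)
PUSH 10 → 10
PUSH 11 → 10 11
DUP     → 10 11 11
PUSH 7  → 10 11 11 7
OVER    → 10 11 11 7 11
SUB     → 10 11 11 -4
DUP     → 10 11 11 -4 -4
SUB     → 10 11 11 0
POP     → 10 11 11
PUSH 1  → 10 11 11 1
MOD     → 10 11 0
STORE 1 → 10 11
POP     → 10
DUP     → 10 10
ADD     → 20

20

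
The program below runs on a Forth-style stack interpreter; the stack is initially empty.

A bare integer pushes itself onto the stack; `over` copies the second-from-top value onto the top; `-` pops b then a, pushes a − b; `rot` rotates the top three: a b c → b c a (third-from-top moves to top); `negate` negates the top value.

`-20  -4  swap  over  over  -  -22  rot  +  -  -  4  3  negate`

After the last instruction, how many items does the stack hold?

3

-20    -> -20
-4     -> -20 -4
swap   -> -4 -20
over   -> -4 -20 -4
over   -> -4 -20 -4 -20
-      -> -4 -20 16
-22    -> -4 -20 16 -22
rot    -> -4 16 -22 -20
+      -> -4 16 -42
-      -> -4 58
-      -> -62
4      -> -62 4
3      -> -62 4 3
negate -> -62 4 -3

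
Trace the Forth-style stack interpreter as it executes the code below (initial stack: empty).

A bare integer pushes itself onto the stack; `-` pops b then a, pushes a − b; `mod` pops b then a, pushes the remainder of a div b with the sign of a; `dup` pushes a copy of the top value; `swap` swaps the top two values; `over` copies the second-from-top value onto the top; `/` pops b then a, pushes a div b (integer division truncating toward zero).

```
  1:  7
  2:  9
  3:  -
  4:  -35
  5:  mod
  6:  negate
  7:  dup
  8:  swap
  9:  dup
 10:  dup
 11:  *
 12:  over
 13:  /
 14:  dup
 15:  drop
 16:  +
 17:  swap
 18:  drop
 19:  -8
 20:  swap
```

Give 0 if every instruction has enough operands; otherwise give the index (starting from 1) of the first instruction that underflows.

7      : 7
9      : 7 9
-      : -2
-35    : -2 -35
mod    : -2
negate : 2
dup    : 2 2
swap   : 2 2
dup    : 2 2 2
dup    : 2 2 2 2
*      : 2 2 4
over   : 2 2 4 2
/      : 2 2 2
dup    : 2 2 2 2
drop   : 2 2 2
+      : 2 4
swap   : 4 2
drop   : 4
-8     : 4 -8
swap   : -8 4

0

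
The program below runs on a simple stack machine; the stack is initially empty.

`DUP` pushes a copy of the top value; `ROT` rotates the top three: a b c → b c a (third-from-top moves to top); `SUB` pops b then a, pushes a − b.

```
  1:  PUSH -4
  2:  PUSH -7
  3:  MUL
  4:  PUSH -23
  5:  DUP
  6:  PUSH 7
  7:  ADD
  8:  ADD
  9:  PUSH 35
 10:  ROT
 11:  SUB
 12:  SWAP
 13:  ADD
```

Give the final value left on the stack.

-32

PUSH -4  → [-4]
PUSH -7  → [-4, -7]
MUL      → [28]
PUSH -23 → [28, -23]
DUP      → [28, -23, -23]
PUSH 7   → [28, -23, -23, 7]
ADD      → [28, -23, -16]
ADD      → [28, -39]
PUSH 35  → [28, -39, 35]
ROT      → [-39, 35, 28]
SUB      → [-39, 7]
SWAP     → [7, -39]
ADD      → [-32]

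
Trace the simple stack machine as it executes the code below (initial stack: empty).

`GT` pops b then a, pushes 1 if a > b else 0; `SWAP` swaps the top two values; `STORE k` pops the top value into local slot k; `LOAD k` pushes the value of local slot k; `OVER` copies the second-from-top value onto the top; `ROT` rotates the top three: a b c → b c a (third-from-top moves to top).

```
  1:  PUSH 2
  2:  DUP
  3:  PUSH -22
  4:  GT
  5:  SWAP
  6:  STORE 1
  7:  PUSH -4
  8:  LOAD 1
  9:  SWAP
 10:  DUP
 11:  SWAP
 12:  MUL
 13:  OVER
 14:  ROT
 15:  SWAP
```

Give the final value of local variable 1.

2

PUSH 2    [2]
DUP       [2, 2]
PUSH -22  [2, 2, -22]
GT        [2, 1]
SWAP      [1, 2]
STORE 1   [1]
PUSH -4   [1, -4]
LOAD 1    [1, -4, 2]
SWAP      [1, 2, -4]
DUP       [1, 2, -4, -4]
SWAP      [1, 2, -4, -4]
MUL       [1, 2, 16]
OVER      [1, 2, 16, 2]
ROT       [1, 16, 2, 2]
SWAP      [1, 16, 2, 2]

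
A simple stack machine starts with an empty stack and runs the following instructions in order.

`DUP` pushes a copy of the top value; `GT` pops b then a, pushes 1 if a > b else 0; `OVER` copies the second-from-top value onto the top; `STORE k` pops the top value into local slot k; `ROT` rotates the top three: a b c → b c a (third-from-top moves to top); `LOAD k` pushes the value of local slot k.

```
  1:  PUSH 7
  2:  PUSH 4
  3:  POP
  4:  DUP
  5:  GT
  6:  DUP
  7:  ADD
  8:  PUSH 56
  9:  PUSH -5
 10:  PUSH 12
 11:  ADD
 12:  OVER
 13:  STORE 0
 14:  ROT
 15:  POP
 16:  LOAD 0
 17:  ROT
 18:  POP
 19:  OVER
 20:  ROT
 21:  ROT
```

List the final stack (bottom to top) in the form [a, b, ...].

PUSH 7  : 7
PUSH 4  : 7 4
POP     : 7
DUP     : 7 7
GT      : 0
DUP     : 0 0
ADD     : 0
PUSH 56 : 0 56
PUSH -5 : 0 56 -5
PUSH 12 : 0 56 -5 12
ADD     : 0 56 7
OVER    : 0 56 7 56
STORE 0 : 0 56 7
ROT     : 56 7 0
POP     : 56 7
LOAD 0  : 56 7 56
ROT     : 7 56 56
POP     : 7 56
OVER    : 7 56 7
ROT     : 56 7 7
ROT     : 7 7 56

[7, 7, 56]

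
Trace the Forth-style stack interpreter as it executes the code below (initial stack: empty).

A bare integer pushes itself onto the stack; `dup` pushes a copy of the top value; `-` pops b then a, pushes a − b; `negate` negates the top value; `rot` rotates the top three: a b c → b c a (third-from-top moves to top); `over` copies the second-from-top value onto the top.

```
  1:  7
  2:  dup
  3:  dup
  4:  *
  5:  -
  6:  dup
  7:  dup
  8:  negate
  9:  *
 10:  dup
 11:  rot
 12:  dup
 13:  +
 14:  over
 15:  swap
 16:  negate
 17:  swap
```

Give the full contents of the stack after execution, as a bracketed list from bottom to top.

[-1764, -1764, 84, -1764]

7      → [7]
dup    → [7, 7]
dup    → [7, 7, 7]
*      → [7, 49]
-      → [-42]
dup    → [-42, -42]
dup    → [-42, -42, -42]
negate → [-42, -42, 42]
*      → [-42, -1764]
dup    → [-42, -1764, -1764]
rot    → [-1764, -1764, -42]
dup    → [-1764, -1764, -42, -42]
+      → [-1764, -1764, -84]
over   → [-1764, -1764, -84, -1764]
swap   → [-1764, -1764, -1764, -84]
negate → [-1764, -1764, -1764, 84]
swap   → [-1764, -1764, 84, -1764]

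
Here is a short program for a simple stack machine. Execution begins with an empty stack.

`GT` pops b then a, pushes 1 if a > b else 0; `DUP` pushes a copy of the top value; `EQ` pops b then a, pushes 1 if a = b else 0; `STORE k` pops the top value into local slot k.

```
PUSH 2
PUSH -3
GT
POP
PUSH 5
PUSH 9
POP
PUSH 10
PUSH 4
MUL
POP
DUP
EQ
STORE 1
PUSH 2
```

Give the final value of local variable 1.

1

PUSH 2  → [2]
PUSH -3 → [2, -3]
GT      → [1]
POP     → []
PUSH 5  → [5]
PUSH 9  → [5, 9]
POP     → [5]
PUSH 10 → [5, 10]
PUSH 4  → [5, 10, 4]
MUL     → [5, 40]
POP     → [5]
DUP     → [5, 5]
EQ      → [1]
STORE 1 → []
PUSH 2  → [2]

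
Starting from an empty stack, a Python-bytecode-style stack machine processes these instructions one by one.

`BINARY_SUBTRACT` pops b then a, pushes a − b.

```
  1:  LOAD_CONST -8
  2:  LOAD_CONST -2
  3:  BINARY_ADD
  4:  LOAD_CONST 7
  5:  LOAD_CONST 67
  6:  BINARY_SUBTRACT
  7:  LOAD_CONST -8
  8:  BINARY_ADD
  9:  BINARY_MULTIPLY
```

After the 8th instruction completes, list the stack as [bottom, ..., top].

[-10, -68]

LOAD_CONST -8    -8
LOAD_CONST -2    -8 -2
BINARY_ADD       -10
LOAD_CONST 7     -10 7
LOAD_CONST 67    -10 7 67
BINARY_SUBTRACT  -10 -60
LOAD_CONST -8    -10 -60 -8
BINARY_ADD       -10 -68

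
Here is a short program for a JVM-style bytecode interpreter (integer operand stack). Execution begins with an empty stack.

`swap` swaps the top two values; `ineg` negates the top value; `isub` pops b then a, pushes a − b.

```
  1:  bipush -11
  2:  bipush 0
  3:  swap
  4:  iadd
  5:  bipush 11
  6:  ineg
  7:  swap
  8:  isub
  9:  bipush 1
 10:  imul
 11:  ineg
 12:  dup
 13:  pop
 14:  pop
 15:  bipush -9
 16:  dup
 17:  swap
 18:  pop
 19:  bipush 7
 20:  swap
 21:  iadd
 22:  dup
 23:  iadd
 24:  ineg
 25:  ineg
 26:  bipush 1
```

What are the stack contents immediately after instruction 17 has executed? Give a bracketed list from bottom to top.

bipush -11 : [-11]
bipush 0   : [-11, 0]
swap       : [0, -11]
iadd       : [-11]
bipush 11  : [-11, 11]
ineg       : [-11, -11]
swap       : [-11, -11]
isub       : [0]
bipush 1   : [0, 1]
imul       : [0]
ineg       : [0]
dup        : [0, 0]
pop        : [0]
pop        : []
bipush -9  : [-9]
dup        : [-9, -9]
swap       : [-9, -9]

[-9, -9]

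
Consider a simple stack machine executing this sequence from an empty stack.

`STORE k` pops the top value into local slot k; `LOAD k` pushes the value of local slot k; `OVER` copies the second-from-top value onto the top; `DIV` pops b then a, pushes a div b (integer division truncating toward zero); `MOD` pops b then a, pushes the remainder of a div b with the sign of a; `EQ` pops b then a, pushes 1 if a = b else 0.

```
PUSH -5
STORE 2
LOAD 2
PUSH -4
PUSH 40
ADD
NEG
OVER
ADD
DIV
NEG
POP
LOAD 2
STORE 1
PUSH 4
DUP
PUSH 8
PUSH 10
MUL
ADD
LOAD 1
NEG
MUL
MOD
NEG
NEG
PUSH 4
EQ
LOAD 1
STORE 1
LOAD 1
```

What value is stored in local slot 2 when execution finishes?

-5

PUSH -5  [-5]
STORE 2  []
LOAD 2   [-5]
PUSH -4  [-5, -4]
PUSH 40  [-5, -4, 40]
ADD      [-5, 36]
NEG      [-5, -36]
OVER     [-5, -36, -5]
ADD      [-5, -41]
DIV      [0]
NEG      [0]
POP      []
LOAD 2   [-5]
STORE 1  []
PUSH 4   [4]
DUP      [4, 4]
PUSH 8   [4, 4, 8]
PUSH 10  [4, 4, 8, 10]
MUL      [4, 4, 80]
ADD      [4, 84]
LOAD 1   [4, 84, -5]
NEG      [4, 84, 5]
MUL      [4, 420]
MOD      [4]
NEG      [-4]
NEG      [4]
PUSH 4   [4, 4]
EQ       [1]
LOAD 1   [1, -5]
STORE 1  [1]
LOAD 1   [1, -5]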